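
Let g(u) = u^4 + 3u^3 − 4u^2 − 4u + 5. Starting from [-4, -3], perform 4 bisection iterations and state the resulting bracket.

g(-3.5) = -8.5625 < 0, so the root lies in [-4, -3.5]
g(-3.75) = 3.300781 > 0, so the root lies in [-3.75, -3.5]
g(-3.625) = -3.290771 < 0, so the root lies in [-3.75, -3.625]
g(-3.6875) = -0.1684 < 0, so the root lies in [-3.75, -3.6875]

[-3.75, -3.6875]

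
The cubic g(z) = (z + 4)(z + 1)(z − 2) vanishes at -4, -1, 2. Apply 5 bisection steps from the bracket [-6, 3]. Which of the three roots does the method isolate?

-4

g(-1.5) = 4.375 > 0, so the root lies in [-6, -1.5]
g(-3.75) = 3.953125 > 0, so the root lies in [-6, -3.75]
g(-4.875) = -23.310547 < 0, so the root lies in [-4.875, -3.75]
g(-4.3125) = -6.5344 < 0, so the root lies in [-4.3125, -3.75]
g(-4.03125) = -0.5713 < 0, so the root lies in [-4.03125, -3.75]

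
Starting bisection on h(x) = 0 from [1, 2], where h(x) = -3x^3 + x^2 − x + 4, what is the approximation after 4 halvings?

1.0625

x = 1.5 gives h = -5.375, negative; keep [1, 1.5]
x = 1.25 gives h = -1.546875, negative; keep [1, 1.25]
x = 1.125 gives h = -0.130859, negative; keep [1, 1.125]
x = 1.0625 gives h = 0.468, positive; keep [1.0625, 1.125]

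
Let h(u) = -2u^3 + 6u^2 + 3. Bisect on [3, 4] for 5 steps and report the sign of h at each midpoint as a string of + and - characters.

--+--

midpoint 3.5: h = -9.25 < 0 → [3, 3.5]
midpoint 3.25: h = -2.28125 < 0 → [3, 3.25]
midpoint 3.125: h = 0.558594 > 0 → [3.125, 3.25]
midpoint 3.1875: h = -0.8101 < 0 → [3.125, 3.1875]
midpoint 3.15625: h = -0.1131 < 0 → [3.125, 3.15625]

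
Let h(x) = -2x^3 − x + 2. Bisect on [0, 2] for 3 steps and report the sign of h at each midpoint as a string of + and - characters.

x = 1 gives h = -1, negative; keep [0, 1]
x = 0.5 gives h = 1.25, positive; keep [0.5, 1]
x = 0.75 gives h = 0.40625, positive; keep [0.75, 1]

-++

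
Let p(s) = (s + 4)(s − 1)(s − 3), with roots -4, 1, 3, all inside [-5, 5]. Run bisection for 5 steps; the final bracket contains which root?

m = 0, p(m) = 12 (+); new bracket [-5, 0]
m = -2.5, p(m) = 28.875 (+); new bracket [-5, -2.5]
m = -3.75, p(m) = 8.015625 (+); new bracket [-5, -3.75]
m = -4.375, p(m) = -14.8652 (−); new bracket [-4.375, -3.75]
m = -4.0625, p(m) = -2.2346 (−); new bracket [-4.0625, -3.75]

-4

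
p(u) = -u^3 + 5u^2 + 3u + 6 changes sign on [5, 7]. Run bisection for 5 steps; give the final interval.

[5.6875, 5.75]

midpoint 6: p = -12 < 0 → [5, 6]
midpoint 5.5: p = 7.375 > 0 → [5.5, 6]
midpoint 5.75: p = -1.546875 < 0 → [5.5, 5.75]
midpoint 5.625: p = 3.0996 > 0 → [5.625, 5.75]
midpoint 5.6875: p = 0.8235 > 0 → [5.6875, 5.75]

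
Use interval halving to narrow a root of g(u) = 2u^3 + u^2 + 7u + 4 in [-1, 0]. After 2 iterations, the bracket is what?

[-0.75, -0.5]

midpoint -0.5: g = 0.5 > 0 → [-1, -0.5]
midpoint -0.75: g = -1.53125 < 0 → [-0.75, -0.5]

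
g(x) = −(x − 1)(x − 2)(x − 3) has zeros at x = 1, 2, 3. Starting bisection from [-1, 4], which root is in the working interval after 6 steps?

m = 1.5, g(m) = -0.375 (−); new bracket [-1, 1.5]
m = 0.25, g(m) = 3.609375 (+); new bracket [0.25, 1.5]
m = 0.875, g(m) = 0.298828 (+); new bracket [0.875, 1.5]
m = 1.1875, g(m) = -0.2761 (−); new bracket [0.875, 1.1875]
m = 1.03125, g(m) = -0.0596 (−); new bracket [0.875, 1.03125]
m = 0.953125, g(m) = 0.1004 (+); new bracket [0.953125, 1.03125]

1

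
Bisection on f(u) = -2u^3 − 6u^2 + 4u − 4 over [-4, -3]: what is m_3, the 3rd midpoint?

f(-3.5) = -5.75 < 0, so the root lies in [-4, -3.5]
f(-3.75) = 2.09375 > 0, so the root lies in [-3.75, -3.5]
f(-3.625) = -2.074219 < 0, so the root lies in [-3.75, -3.625]

-3.625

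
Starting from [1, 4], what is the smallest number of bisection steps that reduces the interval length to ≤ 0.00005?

16

Width after n steps is 3/2^n. Need 2^n ≥ 3/0.00005 = 60000.
2^15 = 32768 < 60000 ≤ 2^16 = 65536, so n = 16.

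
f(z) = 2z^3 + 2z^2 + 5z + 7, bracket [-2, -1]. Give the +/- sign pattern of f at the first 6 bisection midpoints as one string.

--++++

f(-1.5) = -2.75 < 0, so the root lies in [-1.5, -1]
f(-1.25) = -0.03125 < 0, so the root lies in [-1.25, -1]
f(-1.125) = 1.058594 > 0, so the root lies in [-1.25, -1.125]
f(-1.1875) = 0.5337 > 0, so the root lies in [-1.25, -1.1875]
f(-1.21875) = 0.2564 > 0, so the root lies in [-1.25, -1.21875]
f(-1.234375) = 0.1139 > 0, so the root lies in [-1.25, -1.234375]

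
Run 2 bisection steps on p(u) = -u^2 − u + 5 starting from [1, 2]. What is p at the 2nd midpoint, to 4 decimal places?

midpoint 1.5: p = 1.25 > 0 → [1.5, 2]
midpoint 1.75: p = 0.1875 > 0 → [1.75, 2]

0.1875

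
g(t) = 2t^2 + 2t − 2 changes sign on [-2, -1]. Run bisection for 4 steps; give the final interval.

[-1.625, -1.5625]

t = -1.5 gives g = -0.5, negative; keep [-2, -1.5]
t = -1.75 gives g = 0.625, positive; keep [-1.75, -1.5]
t = -1.625 gives g = 0.03125, positive; keep [-1.625, -1.5]
t = -1.5625 gives g = -0.2422, negative; keep [-1.625, -1.5625]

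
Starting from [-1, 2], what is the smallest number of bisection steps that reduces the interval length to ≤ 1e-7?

Width after n steps is 3/2^n. Need 2^n ≥ 3/1e-7 = 30000000.
2^24 = 16777216 < 30000000 ≤ 2^25 = 33554432, so n = 25.

25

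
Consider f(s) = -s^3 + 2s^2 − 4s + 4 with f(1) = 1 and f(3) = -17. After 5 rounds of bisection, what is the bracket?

[1.25, 1.3125]

s = 2 gives f = -4, negative; keep [1, 2]
s = 1.5 gives f = -0.875, negative; keep [1, 1.5]
s = 1.25 gives f = 0.171875, positive; keep [1.25, 1.5]
s = 1.375 gives f = -0.3184, negative; keep [1.25, 1.375]
s = 1.3125 gives f = -0.0657, negative; keep [1.25, 1.3125]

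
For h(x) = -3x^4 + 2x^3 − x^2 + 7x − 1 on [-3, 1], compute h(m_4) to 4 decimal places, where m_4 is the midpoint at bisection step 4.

x = -1 gives h = -14, negative; keep [-1, 1]
x = 0 gives h = -1, negative; keep [0, 1]
x = 0.5 gives h = 2.3125, positive; keep [0, 0.5]
x = 0.25 gives h = 0.707, positive; keep [0, 0.25]

0.7070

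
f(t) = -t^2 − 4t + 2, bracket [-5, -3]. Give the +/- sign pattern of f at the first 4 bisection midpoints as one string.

+-++

t = -4 gives f = 2, positive; keep [-5, -4]
t = -4.5 gives f = -0.25, negative; keep [-4.5, -4]
t = -4.25 gives f = 0.9375, positive; keep [-4.5, -4.25]
t = -4.375 gives f = 0.3594, positive; keep [-4.5, -4.375]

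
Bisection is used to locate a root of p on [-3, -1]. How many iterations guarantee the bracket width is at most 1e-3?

11

Width after n steps is 2/2^n. Need 2^n ≥ 2/1e-3 = 2000.
2^10 = 1024 < 2000 ≤ 2^11 = 2048, so n = 11.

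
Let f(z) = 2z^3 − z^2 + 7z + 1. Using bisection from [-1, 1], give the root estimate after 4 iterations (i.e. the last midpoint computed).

midpoint 0: f = 1 > 0 → [-1, 0]
midpoint -0.5: f = -3 < 0 → [-0.5, 0]
midpoint -0.25: f = -0.84375 < 0 → [-0.25, 0]
midpoint -0.125: f = 0.1055 > 0 → [-0.25, -0.125]

-0.125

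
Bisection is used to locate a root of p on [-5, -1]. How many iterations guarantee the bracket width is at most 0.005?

Width after n steps is 4/2^n. Need 2^n ≥ 4/0.005 = 800.
2^9 = 512 < 800 ≤ 2^10 = 1024, so n = 10.

10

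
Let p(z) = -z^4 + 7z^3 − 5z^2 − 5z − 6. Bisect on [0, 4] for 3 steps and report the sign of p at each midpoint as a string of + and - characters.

+--

z = 2 gives p = 4, positive; keep [0, 2]
z = 1 gives p = -10, negative; keep [1, 2]
z = 1.5 gives p = -6.1875, negative; keep [1.5, 2]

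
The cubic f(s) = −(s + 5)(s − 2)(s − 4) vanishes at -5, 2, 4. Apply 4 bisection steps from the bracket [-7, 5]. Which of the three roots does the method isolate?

f(-1) = -60 < 0, so the root lies in [-7, -1]
f(-4) = -48 < 0, so the root lies in [-7, -4]
f(-5.5) = 35.625 > 0, so the root lies in [-5.5, -4]
f(-4.75) = -14.7656 < 0, so the root lies in [-5.5, -4.75]

-5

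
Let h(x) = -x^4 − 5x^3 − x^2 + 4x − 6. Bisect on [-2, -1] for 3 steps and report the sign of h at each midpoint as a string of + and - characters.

midpoint -1.5: h = -2.4375 < 0 → [-2, -1.5]
midpoint -1.75: h = 1.355469 > 0 → [-1.75, -1.5]
midpoint -1.625: h = -0.658447 < 0 → [-1.75, -1.625]

-+-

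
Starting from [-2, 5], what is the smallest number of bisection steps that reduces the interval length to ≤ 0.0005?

Width after n steps is 7/2^n. Need 2^n ≥ 7/0.0005 = 14000.
2^13 = 8192 < 14000 ≤ 2^14 = 16384, so n = 14.

14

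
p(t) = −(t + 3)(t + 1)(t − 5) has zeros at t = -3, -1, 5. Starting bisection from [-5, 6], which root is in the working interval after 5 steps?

m = 0.5, p(m) = 23.625 (+); new bracket [0.5, 6]
m = 3.25, p(m) = 46.484375 (+); new bracket [3.25, 6]
m = 4.625, p(m) = 16.083984 (+); new bracket [4.625, 6]
m = 5.3125, p(m) = -16.3977 (−); new bracket [4.625, 5.3125]
m = 4.96875, p(m) = 1.4864 (+); new bracket [4.96875, 5.3125]

5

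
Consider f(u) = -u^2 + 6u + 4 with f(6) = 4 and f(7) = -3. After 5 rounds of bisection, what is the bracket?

[6.59375, 6.625]

f(6.5) = 0.75 > 0, so the root lies in [6.5, 7]
f(6.75) = -1.0625 < 0, so the root lies in [6.5, 6.75]
f(6.625) = -0.140625 < 0, so the root lies in [6.5, 6.625]
f(6.5625) = 0.3086 > 0, so the root lies in [6.5625, 6.625]
f(6.59375) = 0.085 > 0, so the root lies in [6.59375, 6.625]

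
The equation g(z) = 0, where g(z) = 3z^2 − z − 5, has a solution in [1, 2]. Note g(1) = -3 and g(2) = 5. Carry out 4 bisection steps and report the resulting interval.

[1.4375, 1.5]

g(1.5) = 0.25 > 0, so the root lies in [1, 1.5]
g(1.25) = -1.5625 < 0, so the root lies in [1.25, 1.5]
g(1.375) = -0.703125 < 0, so the root lies in [1.375, 1.5]
g(1.4375) = -0.2383 < 0, so the root lies in [1.4375, 1.5]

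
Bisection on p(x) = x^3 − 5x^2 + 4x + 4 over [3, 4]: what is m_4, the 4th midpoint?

x = 3.5 gives p = -0.375, negative; keep [3.5, 4]
x = 3.75 gives p = 1.421875, positive; keep [3.5, 3.75]
x = 3.625 gives p = 0.431641, positive; keep [3.5, 3.625]
x = 3.5625 gives p = 0.0061, positive; keep [3.5, 3.5625]

3.5625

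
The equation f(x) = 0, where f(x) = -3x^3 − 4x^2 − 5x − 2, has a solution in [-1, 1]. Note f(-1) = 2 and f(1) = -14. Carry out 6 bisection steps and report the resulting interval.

[-0.5625, -0.53125]

x = 0 gives f = -2, negative; keep [-1, 0]
x = -0.5 gives f = -0.125, negative; keep [-1, -0.5]
x = -0.75 gives f = 0.765625, positive; keep [-0.75, -0.5]
x = -0.625 gives f = 0.2949, positive; keep [-0.625, -0.5]
x = -0.5625 gives f = 0.0808, positive; keep [-0.5625, -0.5]
x = -0.53125 gives f = -0.0229, negative; keep [-0.5625, -0.53125]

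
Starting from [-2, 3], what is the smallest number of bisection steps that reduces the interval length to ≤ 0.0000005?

Width after n steps is 5/2^n. Need 2^n ≥ 5/0.0000005 = 10000000.
2^23 = 8388608 < 10000000 ≤ 2^24 = 16777216, so n = 24.

24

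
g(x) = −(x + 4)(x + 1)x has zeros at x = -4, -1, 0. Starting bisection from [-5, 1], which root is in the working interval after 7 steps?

g(-2) = -4 < 0, so the root lies in [-5, -2]
g(-3.5) = -4.375 < 0, so the root lies in [-5, -3.5]
g(-4.25) = 3.453125 > 0, so the root lies in [-4.25, -3.5]
g(-3.875) = -1.3926 < 0, so the root lies in [-4.25, -3.875]
g(-4.0625) = 0.7776 > 0, so the root lies in [-4.0625, -3.875]
g(-3.96875) = -0.3682 < 0, so the root lies in [-4.0625, -3.96875]
g(-4.015625) = 0.1892 > 0, so the root lies in [-4.015625, -3.96875]

-4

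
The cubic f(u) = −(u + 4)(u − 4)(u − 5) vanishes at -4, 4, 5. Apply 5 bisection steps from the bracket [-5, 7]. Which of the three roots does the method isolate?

-4

midpoint 1: f = -60 < 0 → [-5, 1]
midpoint -2: f = -84 < 0 → [-5, -2]
midpoint -3.5: f = -31.875 < 0 → [-5, -3.5]
midpoint -4.25: f = 19.0781 > 0 → [-4.25, -3.5]
midpoint -3.875: f = -8.7363 < 0 → [-4.25, -3.875]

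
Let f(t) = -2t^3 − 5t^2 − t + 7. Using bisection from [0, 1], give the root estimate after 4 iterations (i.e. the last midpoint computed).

f(0.5) = 5 > 0, so the root lies in [0.5, 1]
f(0.75) = 2.59375 > 0, so the root lies in [0.75, 1]
f(0.875) = 0.957031 > 0, so the root lies in [0.875, 1]
f(0.9375) = 0.02 > 0, so the root lies in [0.9375, 1]

0.9375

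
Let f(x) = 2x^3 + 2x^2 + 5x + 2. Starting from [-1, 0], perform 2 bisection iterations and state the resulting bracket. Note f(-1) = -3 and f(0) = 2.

f(-0.5) = -0.25 < 0, so the root lies in [-0.5, 0]
f(-0.25) = 0.84375 > 0, so the root lies in [-0.5, -0.25]

[-0.5, -0.25]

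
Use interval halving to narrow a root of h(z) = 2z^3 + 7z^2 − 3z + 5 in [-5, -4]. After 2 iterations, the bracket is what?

h(-4.5) = -22 < 0, so the root lies in [-4.5, -4]
h(-4.25) = -9.34375 < 0, so the root lies in [-4.25, -4]

[-4.25, -4]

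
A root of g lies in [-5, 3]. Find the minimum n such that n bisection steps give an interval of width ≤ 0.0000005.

Width after n steps is 8/2^n. Need 2^n ≥ 8/0.0000005 = 16000000.
2^23 = 8388608 < 16000000 ≤ 2^24 = 16777216, so n = 24.

24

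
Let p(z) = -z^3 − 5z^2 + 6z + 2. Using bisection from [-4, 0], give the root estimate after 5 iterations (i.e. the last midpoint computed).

-0.375

p(-2) = -22 < 0, so the root lies in [-2, 0]
p(-1) = -8 < 0, so the root lies in [-1, 0]
p(-0.5) = -2.125 < 0, so the root lies in [-0.5, 0]
p(-0.25) = 0.2031 > 0, so the root lies in [-0.5, -0.25]
p(-0.375) = -0.9004 < 0, so the root lies in [-0.375, -0.25]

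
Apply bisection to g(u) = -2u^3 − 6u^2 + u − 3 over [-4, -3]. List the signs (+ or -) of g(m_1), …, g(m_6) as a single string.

+-++-+

midpoint -3.5: g = 5.75 > 0 → [-3.5, -3]
midpoint -3.25: g = -0.96875 < 0 → [-3.5, -3.25]
midpoint -3.375: g = 2.167969 > 0 → [-3.375, -3.25]
midpoint -3.3125: g = 0.5454 > 0 → [-3.3125, -3.25]
midpoint -3.28125: g = -0.225 < 0 → [-3.3125, -3.28125]
midpoint -3.296875: g = 0.1568 > 0 → [-3.296875, -3.28125]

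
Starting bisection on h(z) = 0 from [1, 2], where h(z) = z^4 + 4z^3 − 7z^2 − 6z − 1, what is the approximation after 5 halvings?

z = 1.5 gives h = -7.1875, negative; keep [1.5, 2]
z = 1.75 gives h = -2.121094, negative; keep [1.75, 2]
z = 1.875 gives h = 1.867432, positive; keep [1.75, 1.875]
z = 1.8125 gives h = -0.2615, negative; keep [1.8125, 1.875]
z = 1.84375 gives h = 0.7683, positive; keep [1.8125, 1.84375]

1.84375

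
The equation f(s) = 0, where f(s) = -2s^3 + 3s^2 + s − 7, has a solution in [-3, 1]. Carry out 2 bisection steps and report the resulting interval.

[-2, -1]

f(-1) = -3 < 0, so the root lies in [-3, -1]
f(-2) = 19 > 0, so the root lies in [-2, -1]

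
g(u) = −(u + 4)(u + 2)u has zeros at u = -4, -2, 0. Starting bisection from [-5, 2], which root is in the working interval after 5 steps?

0

m = -1.5, g(m) = 1.875 (+); new bracket [-1.5, 2]
m = 0.25, g(m) = -2.390625 (−); new bracket [-1.5, 0.25]
m = -0.625, g(m) = 2.900391 (+); new bracket [-0.625, 0.25]
m = -0.1875, g(m) = 1.2957 (+); new bracket [-0.1875, 0.25]
m = 0.03125, g(m) = -0.2559 (−); new bracket [-0.1875, 0.03125]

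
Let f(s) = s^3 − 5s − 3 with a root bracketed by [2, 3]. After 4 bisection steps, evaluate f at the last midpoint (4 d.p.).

-0.7053

s = 2.5 gives f = 0.125, positive; keep [2, 2.5]
s = 2.25 gives f = -2.859375, negative; keep [2.25, 2.5]
s = 2.375 gives f = -1.478516, negative; keep [2.375, 2.5]
s = 2.4375 gives f = -0.7053, negative; keep [2.4375, 2.5]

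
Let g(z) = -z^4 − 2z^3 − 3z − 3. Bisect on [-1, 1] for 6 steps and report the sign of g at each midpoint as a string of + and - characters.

---++-

g(0) = -3 < 0, so the root lies in [-1, 0]
g(-0.5) = -1.3125 < 0, so the root lies in [-1, -0.5]
g(-0.75) = -0.222656 < 0, so the root lies in [-1, -0.75]
g(-0.875) = 0.3787 > 0, so the root lies in [-0.875, -0.75]
g(-0.8125) = 0.0744 > 0, so the root lies in [-0.8125, -0.75]
g(-0.78125) = -0.0751 < 0, so the root lies in [-0.8125, -0.78125]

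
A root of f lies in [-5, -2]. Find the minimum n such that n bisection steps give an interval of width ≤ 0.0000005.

23

Width after n steps is 3/2^n. Need 2^n ≥ 3/0.0000005 = 6000000.
2^22 = 4194304 < 6000000 ≤ 2^23 = 8388608, so n = 23.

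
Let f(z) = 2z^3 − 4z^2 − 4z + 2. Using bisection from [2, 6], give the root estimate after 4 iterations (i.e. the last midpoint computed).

2.75

f(4) = 50 > 0, so the root lies in [2, 4]
f(3) = 8 > 0, so the root lies in [2, 3]
f(2.5) = -1.75 < 0, so the root lies in [2.5, 3]
f(2.75) = 2.3438 > 0, so the root lies in [2.5, 2.75]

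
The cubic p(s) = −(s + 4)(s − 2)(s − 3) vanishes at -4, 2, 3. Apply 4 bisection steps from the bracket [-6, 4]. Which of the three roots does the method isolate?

-4

midpoint -1: p = -36 < 0 → [-6, -1]
midpoint -3.5: p = -17.875 < 0 → [-6, -3.5]
midpoint -4.75: p = 39.234375 > 0 → [-4.75, -3.5]
midpoint -4.125: p = 5.4551 > 0 → [-4.125, -3.5]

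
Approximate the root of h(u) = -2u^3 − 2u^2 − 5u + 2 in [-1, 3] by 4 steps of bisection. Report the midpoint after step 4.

0.25

u = 1 gives h = -7, negative; keep [-1, 1]
u = 0 gives h = 2, positive; keep [0, 1]
u = 0.5 gives h = -1.25, negative; keep [0, 0.5]
u = 0.25 gives h = 0.5938, positive; keep [0.25, 0.5]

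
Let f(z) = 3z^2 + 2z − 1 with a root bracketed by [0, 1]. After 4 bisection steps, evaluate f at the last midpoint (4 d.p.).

m = 0.5, f(m) = 0.75 (+); new bracket [0, 0.5]
m = 0.25, f(m) = -0.3125 (−); new bracket [0.25, 0.5]
m = 0.375, f(m) = 0.171875 (+); new bracket [0.25, 0.375]
m = 0.3125, f(m) = -0.082 (−); new bracket [0.3125, 0.375]

-0.0820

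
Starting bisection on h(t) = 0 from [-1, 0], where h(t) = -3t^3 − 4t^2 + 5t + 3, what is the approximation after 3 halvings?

midpoint -0.5: h = -0.125 < 0 → [-0.5, 0]
midpoint -0.25: h = 1.546875 > 0 → [-0.5, -0.25]
midpoint -0.375: h = 0.720703 > 0 → [-0.5, -0.375]

-0.375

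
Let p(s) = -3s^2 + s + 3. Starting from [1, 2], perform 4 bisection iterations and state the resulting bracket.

[1.125, 1.1875]

s = 1.5 gives p = -2.25, negative; keep [1, 1.5]
s = 1.25 gives p = -0.4375, negative; keep [1, 1.25]
s = 1.125 gives p = 0.328125, positive; keep [1.125, 1.25]
s = 1.1875 gives p = -0.043, negative; keep [1.125, 1.1875]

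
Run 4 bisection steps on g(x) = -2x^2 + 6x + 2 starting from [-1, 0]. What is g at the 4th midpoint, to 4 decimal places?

-0.0703

x = -0.5 gives g = -1.5, negative; keep [-0.5, 0]
x = -0.25 gives g = 0.375, positive; keep [-0.5, -0.25]
x = -0.375 gives g = -0.53125, negative; keep [-0.375, -0.25]
x = -0.3125 gives g = -0.0703, negative; keep [-0.3125, -0.25]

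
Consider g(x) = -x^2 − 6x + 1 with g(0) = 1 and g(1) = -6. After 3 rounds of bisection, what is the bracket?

midpoint 0.5: g = -2.25 < 0 → [0, 0.5]
midpoint 0.25: g = -0.5625 < 0 → [0, 0.25]
midpoint 0.125: g = 0.234375 > 0 → [0.125, 0.25]

[0.125, 0.25]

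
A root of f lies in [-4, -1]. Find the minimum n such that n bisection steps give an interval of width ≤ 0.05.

6

Width after n steps is 3/2^n. Need 2^n ≥ 3/0.05 = 60.
2^5 = 32 < 60 ≤ 2^6 = 64, so n = 6.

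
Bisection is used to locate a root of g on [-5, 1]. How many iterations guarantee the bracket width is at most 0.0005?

14

Width after n steps is 6/2^n. Need 2^n ≥ 6/0.0005 = 12000.
2^13 = 8192 < 12000 ≤ 2^14 = 16384, so n = 14.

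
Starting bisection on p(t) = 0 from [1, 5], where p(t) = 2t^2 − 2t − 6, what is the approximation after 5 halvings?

2.375

m = 3, p(m) = 6 (+); new bracket [1, 3]
m = 2, p(m) = -2 (−); new bracket [2, 3]
m = 2.5, p(m) = 1.5 (+); new bracket [2, 2.5]
m = 2.25, p(m) = -0.375 (−); new bracket [2.25, 2.5]
m = 2.375, p(m) = 0.5312 (+); new bracket [2.25, 2.375]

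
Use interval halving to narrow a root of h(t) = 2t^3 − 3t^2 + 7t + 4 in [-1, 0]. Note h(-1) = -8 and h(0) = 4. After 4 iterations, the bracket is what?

midpoint -0.5: h = -0.5 < 0 → [-0.5, 0]
midpoint -0.25: h = 2.03125 > 0 → [-0.5, -0.25]
midpoint -0.375: h = 0.847656 > 0 → [-0.5, -0.375]
midpoint -0.4375: h = 0.1958 > 0 → [-0.5, -0.4375]

[-0.5, -0.4375]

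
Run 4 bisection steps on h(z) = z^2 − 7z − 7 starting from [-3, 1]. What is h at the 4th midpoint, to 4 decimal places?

-1.1875

h(-1) = 1 > 0, so the root lies in [-1, 1]
h(0) = -7 < 0, so the root lies in [-1, 0]
h(-0.5) = -3.25 < 0, so the root lies in [-1, -0.5]
h(-0.75) = -1.1875 < 0, so the root lies in [-1, -0.75]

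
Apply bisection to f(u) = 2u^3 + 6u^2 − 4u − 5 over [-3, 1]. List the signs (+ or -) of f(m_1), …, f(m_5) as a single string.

m = -1, f(m) = 3 (+); new bracket [-1, 1]
m = 0, f(m) = -5 (−); new bracket [-1, 0]
m = -0.5, f(m) = -1.75 (−); new bracket [-1, -0.5]
m = -0.75, f(m) = 0.5312 (+); new bracket [-0.75, -0.5]
m = -0.625, f(m) = -0.6445 (−); new bracket [-0.75, -0.625]

+--+-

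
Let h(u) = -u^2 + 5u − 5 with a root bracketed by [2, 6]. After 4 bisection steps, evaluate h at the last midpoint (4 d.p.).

midpoint 4: h = -1 < 0 → [2, 4]
midpoint 3: h = 1 > 0 → [3, 4]
midpoint 3.5: h = 0.25 > 0 → [3.5, 4]
midpoint 3.75: h = -0.3125 < 0 → [3.5, 3.75]

-0.3125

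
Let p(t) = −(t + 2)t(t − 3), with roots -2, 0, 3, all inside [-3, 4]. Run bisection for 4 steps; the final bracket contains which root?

t = 0.5 gives p = 3.125, positive; keep [0.5, 4]
t = 2.25 gives p = 7.171875, positive; keep [2.25, 4]
t = 3.125 gives p = -2.001953, negative; keep [2.25, 3.125]
t = 2.6875 gives p = 3.9368, positive; keep [2.6875, 3.125]

3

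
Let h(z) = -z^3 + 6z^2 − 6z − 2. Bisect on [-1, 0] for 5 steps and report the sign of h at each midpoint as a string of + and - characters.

+-+++

m = -0.5, h(m) = 2.625 (+); new bracket [-0.5, 0]
m = -0.25, h(m) = -0.109375 (−); new bracket [-0.5, -0.25]
m = -0.375, h(m) = 1.146484 (+); new bracket [-0.375, -0.25]
m = -0.3125, h(m) = 0.4915 (+); new bracket [-0.3125, -0.25]
m = -0.28125, h(m) = 0.1844 (+); new bracket [-0.28125, -0.25]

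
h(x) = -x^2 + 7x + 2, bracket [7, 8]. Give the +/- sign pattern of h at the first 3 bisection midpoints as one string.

midpoint 7.5: h = -1.75 < 0 → [7, 7.5]
midpoint 7.25: h = 0.1875 > 0 → [7.25, 7.5]
midpoint 7.375: h = -0.765625 < 0 → [7.25, 7.375]

-+-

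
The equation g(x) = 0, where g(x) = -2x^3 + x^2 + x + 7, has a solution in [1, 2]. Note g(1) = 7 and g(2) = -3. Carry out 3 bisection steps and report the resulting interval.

[1.75, 1.875]

m = 1.5, g(m) = 4 (+); new bracket [1.5, 2]
m = 1.75, g(m) = 1.09375 (+); new bracket [1.75, 2]
m = 1.875, g(m) = -0.792969 (−); new bracket [1.75, 1.875]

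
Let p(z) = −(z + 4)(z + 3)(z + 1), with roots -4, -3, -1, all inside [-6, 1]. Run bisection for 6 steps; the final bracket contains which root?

-1

m = -2.5, p(m) = 1.125 (+); new bracket [-2.5, 1]
m = -0.75, p(m) = -1.828125 (−); new bracket [-2.5, -0.75]
m = -1.625, p(m) = 2.041016 (+); new bracket [-1.625, -0.75]
m = -1.1875, p(m) = 0.9558 (+); new bracket [-1.1875, -0.75]
m = -0.96875, p(m) = -0.1924 (−); new bracket [-1.1875, -0.96875]
m = -1.078125, p(m) = 0.4387 (+); new bracket [-1.078125, -0.96875]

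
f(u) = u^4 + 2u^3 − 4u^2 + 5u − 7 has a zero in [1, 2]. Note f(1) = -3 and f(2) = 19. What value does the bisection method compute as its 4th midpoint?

1.3125

midpoint 1.5: f = 3.3125 > 0 → [1, 1.5]
midpoint 1.25: f = -0.652344 < 0 → [1.25, 1.5]
midpoint 1.375: f = 1.086182 > 0 → [1.25, 1.375]
midpoint 1.3125: f = 0.1614 > 0 → [1.25, 1.3125]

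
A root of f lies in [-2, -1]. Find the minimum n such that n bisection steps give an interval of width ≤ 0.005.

Width after n steps is 1/2^n. Need 2^n ≥ 1/0.005 = 200.
2^7 = 128 < 200 ≤ 2^8 = 256, so n = 8.

8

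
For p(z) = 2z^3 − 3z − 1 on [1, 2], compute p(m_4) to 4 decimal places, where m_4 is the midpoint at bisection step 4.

-0.4155

p(1.5) = 1.25 > 0, so the root lies in [1, 1.5]
p(1.25) = -0.84375 < 0, so the root lies in [1.25, 1.5]
p(1.375) = 0.074219 > 0, so the root lies in [1.25, 1.375]
p(1.3125) = -0.4155 < 0, so the root lies in [1.3125, 1.375]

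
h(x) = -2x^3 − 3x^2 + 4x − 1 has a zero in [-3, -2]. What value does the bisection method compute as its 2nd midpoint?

x = -2.5 gives h = 1.5, positive; keep [-2.5, -2]
x = -2.25 gives h = -2.40625, negative; keep [-2.5, -2.25]

-2.25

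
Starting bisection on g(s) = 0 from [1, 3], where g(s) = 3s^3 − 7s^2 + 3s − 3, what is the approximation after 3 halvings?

s = 2 gives g = -1, negative; keep [2, 3]
s = 2.5 gives g = 7.625, positive; keep [2, 2.5]
s = 2.25 gives g = 2.484375, positive; keep [2, 2.25]

2.25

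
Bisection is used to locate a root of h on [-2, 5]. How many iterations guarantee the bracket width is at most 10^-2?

10

Width after n steps is 7/2^n. Need 2^n ≥ 7/10^-2 = 700.
2^9 = 512 < 700 ≤ 2^10 = 1024, so n = 10.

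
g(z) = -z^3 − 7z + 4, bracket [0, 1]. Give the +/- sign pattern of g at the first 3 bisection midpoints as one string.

m = 0.5, g(m) = 0.375 (+); new bracket [0.5, 1]
m = 0.75, g(m) = -1.671875 (−); new bracket [0.5, 0.75]
m = 0.625, g(m) = -0.619141 (−); new bracket [0.5, 0.625]

+--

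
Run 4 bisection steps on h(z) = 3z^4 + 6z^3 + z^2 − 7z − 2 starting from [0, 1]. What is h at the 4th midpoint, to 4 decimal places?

-0.4223

z = 0.5 gives h = -4.3125, negative; keep [0.5, 1]
z = 0.75 gives h = -3.207031, negative; keep [0.75, 1]
z = 0.875 gives h = -1.581299, negative; keep [0.875, 1]
z = 0.9375 gives h = -0.4223, negative; keep [0.9375, 1]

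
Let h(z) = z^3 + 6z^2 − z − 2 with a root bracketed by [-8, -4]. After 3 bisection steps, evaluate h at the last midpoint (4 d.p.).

-16.6250

z = -6 gives h = 4, positive; keep [-8, -6]
z = -7 gives h = -44, negative; keep [-7, -6]
z = -6.5 gives h = -16.625, negative; keep [-6.5, -6]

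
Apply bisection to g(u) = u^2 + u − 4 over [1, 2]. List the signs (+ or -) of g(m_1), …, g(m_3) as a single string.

m = 1.5, g(m) = -0.25 (−); new bracket [1.5, 2]
m = 1.75, g(m) = 0.8125 (+); new bracket [1.5, 1.75]
m = 1.625, g(m) = 0.265625 (+); new bracket [1.5, 1.625]

-++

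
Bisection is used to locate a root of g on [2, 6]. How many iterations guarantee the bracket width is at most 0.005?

10

Width after n steps is 4/2^n. Need 2^n ≥ 4/0.005 = 800.
2^9 = 512 < 800 ≤ 2^10 = 1024, so n = 10.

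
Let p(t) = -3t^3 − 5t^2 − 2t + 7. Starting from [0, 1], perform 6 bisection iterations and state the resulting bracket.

[0.828125, 0.84375]

p(0.5) = 4.375 > 0, so the root lies in [0.5, 1]
p(0.75) = 1.421875 > 0, so the root lies in [0.75, 1]
p(0.875) = -0.587891 < 0, so the root lies in [0.75, 0.875]
p(0.8125) = 0.4651 > 0, so the root lies in [0.8125, 0.875]
p(0.84375) = -0.0491 < 0, so the root lies in [0.8125, 0.84375]
p(0.828125) = 0.211 > 0, so the root lies in [0.828125, 0.84375]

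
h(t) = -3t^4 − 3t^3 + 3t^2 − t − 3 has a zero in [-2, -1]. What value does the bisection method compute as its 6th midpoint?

-1.515625

m = -1.5, h(m) = 0.1875 (+); new bracket [-2, -1.5]
m = -1.75, h(m) = -4.121094 (−); new bracket [-1.75, -1.5]
m = -1.625, h(m) = -1.498779 (−); new bracket [-1.625, -1.5]
m = -1.5625, h(m) = -0.5506 (−); new bracket [-1.5625, -1.5]
m = -1.53125, h(m) = -0.1567 (−); new bracket [-1.53125, -1.5]
m = -1.515625, h(m) = 0.0214 (+); new bracket [-1.53125, -1.515625]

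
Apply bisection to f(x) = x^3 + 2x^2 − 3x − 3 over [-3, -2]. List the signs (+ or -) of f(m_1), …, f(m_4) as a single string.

x = -2.5 gives f = 1.375, positive; keep [-3, -2.5]
x = -2.75 gives f = -0.421875, negative; keep [-2.75, -2.5]
x = -2.625 gives f = 0.568359, positive; keep [-2.75, -2.625]
x = -2.6875 gives f = 0.0969, positive; keep [-2.75, -2.6875]

+-++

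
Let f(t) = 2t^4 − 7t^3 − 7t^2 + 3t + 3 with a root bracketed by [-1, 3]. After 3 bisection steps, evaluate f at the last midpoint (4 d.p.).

2.0000

f(1) = -6 < 0, so the root lies in [-1, 1]
f(0) = 3 > 0, so the root lies in [0, 1]
f(0.5) = 2 > 0, so the root lies in [0.5, 1]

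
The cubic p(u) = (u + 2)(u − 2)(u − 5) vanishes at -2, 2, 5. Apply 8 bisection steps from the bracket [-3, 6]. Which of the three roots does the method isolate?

-2

u = 1.5 gives p = 6.125, positive; keep [-3, 1.5]
u = -0.75 gives p = 19.765625, positive; keep [-3, -0.75]
u = -1.875 gives p = 3.330078, positive; keep [-3, -1.875]
u = -2.4375 gives p = -14.4392, negative; keep [-2.4375, -1.875]
u = -2.15625 gives p = -4.6474, negative; keep [-2.15625, -1.875]
u = -2.015625 gives p = -0.4402, negative; keep [-2.015625, -1.875]
u = -1.9453125 gives p = 1.4985, positive; keep [-2.015625, -1.9453125]
u = -1.98046875 gives p = 0.5427, positive; keep [-2.015625, -1.98046875]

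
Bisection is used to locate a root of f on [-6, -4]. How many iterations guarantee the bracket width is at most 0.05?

Width after n steps is 2/2^n. Need 2^n ≥ 2/0.05 = 40.
2^5 = 32 < 40 ≤ 2^6 = 64, so n = 6.

6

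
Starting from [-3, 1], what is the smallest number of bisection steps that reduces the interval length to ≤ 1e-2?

Width after n steps is 4/2^n. Need 2^n ≥ 4/1e-2 = 400.
2^8 = 256 < 400 ≤ 2^9 = 512, so n = 9.

9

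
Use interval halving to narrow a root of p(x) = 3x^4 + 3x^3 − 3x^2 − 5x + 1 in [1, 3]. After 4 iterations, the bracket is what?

m = 2, p(m) = 51 (+); new bracket [1, 2]
m = 1.5, p(m) = 12.0625 (+); new bracket [1, 1.5]
m = 1.25, p(m) = 3.246094 (+); new bracket [1, 1.25]
m = 1.125, p(m) = 0.655 (+); new bracket [1, 1.125]

[1, 1.125]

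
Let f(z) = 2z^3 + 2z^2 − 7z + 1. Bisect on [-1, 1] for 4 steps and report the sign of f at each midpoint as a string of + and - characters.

+--+

z = 0 gives f = 1, positive; keep [0, 1]
z = 0.5 gives f = -1.75, negative; keep [0, 0.5]
z = 0.25 gives f = -0.59375, negative; keep [0, 0.25]
z = 0.125 gives f = 0.1602, positive; keep [0.125, 0.25]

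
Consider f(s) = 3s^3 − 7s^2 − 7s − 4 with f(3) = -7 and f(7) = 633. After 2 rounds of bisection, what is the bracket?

[3, 4]

m = 5, f(m) = 161 (+); new bracket [3, 5]
m = 4, f(m) = 48 (+); new bracket [3, 4]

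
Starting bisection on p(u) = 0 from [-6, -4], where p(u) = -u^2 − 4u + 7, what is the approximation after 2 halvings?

-5.5

p(-5) = 2 > 0, so the root lies in [-6, -5]
p(-5.5) = -1.25 < 0, so the root lies in [-5.5, -5]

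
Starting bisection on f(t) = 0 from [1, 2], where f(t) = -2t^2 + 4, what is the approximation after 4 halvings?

t = 1.5 gives f = -0.5, negative; keep [1, 1.5]
t = 1.25 gives f = 0.875, positive; keep [1.25, 1.5]
t = 1.375 gives f = 0.21875, positive; keep [1.375, 1.5]
t = 1.4375 gives f = -0.1328, negative; keep [1.375, 1.4375]

1.4375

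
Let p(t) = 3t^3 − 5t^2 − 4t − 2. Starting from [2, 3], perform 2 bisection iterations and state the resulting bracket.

midpoint 2.5: p = 3.625 > 0 → [2, 2.5]
midpoint 2.25: p = -2.140625 < 0 → [2.25, 2.5]

[2.25, 2.5]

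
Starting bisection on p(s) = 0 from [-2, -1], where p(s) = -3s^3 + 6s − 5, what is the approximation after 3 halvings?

p(-1.5) = -3.875 < 0, so the root lies in [-2, -1.5]
p(-1.75) = 0.578125 > 0, so the root lies in [-1.75, -1.5]
p(-1.625) = -1.876953 < 0, so the root lies in [-1.75, -1.625]

-1.625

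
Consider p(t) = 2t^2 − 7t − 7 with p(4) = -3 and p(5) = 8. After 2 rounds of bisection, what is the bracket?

[4.25, 4.5]

m = 4.5, p(m) = 2 (+); new bracket [4, 4.5]
m = 4.25, p(m) = -0.625 (−); new bracket [4.25, 4.5]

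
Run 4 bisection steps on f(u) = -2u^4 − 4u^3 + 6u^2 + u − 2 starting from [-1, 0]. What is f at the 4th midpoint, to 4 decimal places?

midpoint -0.5: f = -0.625 < 0 → [-1, -0.5]
midpoint -0.75: f = 1.679688 > 0 → [-0.75, -0.5]
midpoint -0.625: f = 0.390137 > 0 → [-0.625, -0.5]
midpoint -0.5625: f = -0.1524 < 0 → [-0.625, -0.5625]

-0.1524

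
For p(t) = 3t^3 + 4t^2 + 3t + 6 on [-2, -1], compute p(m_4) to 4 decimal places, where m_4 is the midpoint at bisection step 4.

t = -1.5 gives p = 0.375, positive; keep [-2, -1.5]
t = -1.75 gives p = -3.078125, negative; keep [-1.75, -1.5]
t = -1.625 gives p = -1.185547, negative; keep [-1.625, -1.5]
t = -1.5625 gives p = -0.366, negative; keep [-1.5625, -1.5]

-0.3660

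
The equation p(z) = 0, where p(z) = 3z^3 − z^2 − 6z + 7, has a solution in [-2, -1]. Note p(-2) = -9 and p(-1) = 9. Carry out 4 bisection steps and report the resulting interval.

[-1.6875, -1.625]

p(-1.5) = 3.625 > 0, so the root lies in [-2, -1.5]
p(-1.75) = -1.640625 < 0, so the root lies in [-1.75, -1.5]
p(-1.625) = 1.236328 > 0, so the root lies in [-1.75, -1.625]
p(-1.6875) = -0.1389 < 0, so the root lies in [-1.6875, -1.625]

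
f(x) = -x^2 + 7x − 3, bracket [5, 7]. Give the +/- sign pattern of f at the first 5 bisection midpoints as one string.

f(6) = 3 > 0, so the root lies in [6, 7]
f(6.5) = 0.25 > 0, so the root lies in [6.5, 7]
f(6.75) = -1.3125 < 0, so the root lies in [6.5, 6.75]
f(6.625) = -0.5156 < 0, so the root lies in [6.5, 6.625]
f(6.5625) = -0.1289 < 0, so the root lies in [6.5, 6.5625]

++---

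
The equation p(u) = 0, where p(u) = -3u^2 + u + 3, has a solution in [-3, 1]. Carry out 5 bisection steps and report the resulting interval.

[-0.875, -0.75]

p(-1) = -1 < 0, so the root lies in [-1, 1]
p(0) = 3 > 0, so the root lies in [-1, 0]
p(-0.5) = 1.75 > 0, so the root lies in [-1, -0.5]
p(-0.75) = 0.5625 > 0, so the root lies in [-1, -0.75]
p(-0.875) = -0.1719 < 0, so the root lies in [-0.875, -0.75]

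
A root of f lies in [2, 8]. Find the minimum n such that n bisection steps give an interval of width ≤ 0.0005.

14

Width after n steps is 6/2^n. Need 2^n ≥ 6/0.0005 = 12000.
2^13 = 8192 < 12000 ≤ 2^14 = 16384, so n = 14.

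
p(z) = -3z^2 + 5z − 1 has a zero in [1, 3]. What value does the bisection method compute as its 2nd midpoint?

1.5

p(2) = -3 < 0, so the root lies in [1, 2]
p(1.5) = -0.25 < 0, so the root lies in [1, 1.5]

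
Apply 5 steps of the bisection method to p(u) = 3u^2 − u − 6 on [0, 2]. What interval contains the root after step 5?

[1.5625, 1.625]

m = 1, p(m) = -4 (−); new bracket [1, 2]
m = 1.5, p(m) = -0.75 (−); new bracket [1.5, 2]
m = 1.75, p(m) = 1.4375 (+); new bracket [1.5, 1.75]
m = 1.625, p(m) = 0.2969 (+); new bracket [1.5, 1.625]
m = 1.5625, p(m) = -0.2383 (−); new bracket [1.5625, 1.625]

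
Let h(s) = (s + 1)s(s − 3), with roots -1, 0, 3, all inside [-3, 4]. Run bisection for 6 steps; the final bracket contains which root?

3

s = 0.5 gives h = -1.875, negative; keep [0.5, 4]
s = 2.25 gives h = -5.484375, negative; keep [2.25, 4]
s = 3.125 gives h = 1.611328, positive; keep [2.25, 3.125]
s = 2.6875 gives h = -3.0969, negative; keep [2.6875, 3.125]
s = 2.90625 gives h = -1.0643, negative; keep [2.90625, 3.125]
s = 3.015625 gives h = 0.1892, positive; keep [2.90625, 3.015625]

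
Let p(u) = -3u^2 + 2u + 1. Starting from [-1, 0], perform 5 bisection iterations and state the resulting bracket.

midpoint -0.5: p = -0.75 < 0 → [-0.5, 0]
midpoint -0.25: p = 0.3125 > 0 → [-0.5, -0.25]
midpoint -0.375: p = -0.171875 < 0 → [-0.375, -0.25]
midpoint -0.3125: p = 0.082 > 0 → [-0.375, -0.3125]
midpoint -0.34375: p = -0.042 < 0 → [-0.34375, -0.3125]

[-0.34375, -0.3125]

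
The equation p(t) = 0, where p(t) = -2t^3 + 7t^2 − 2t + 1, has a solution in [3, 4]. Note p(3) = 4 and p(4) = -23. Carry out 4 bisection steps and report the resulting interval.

t = 3.5 gives p = -6, negative; keep [3, 3.5]
t = 3.25 gives p = -0.21875, negative; keep [3, 3.25]
t = 3.125 gives p = 2.074219, positive; keep [3.125, 3.25]
t = 3.1875 gives p = 0.9751, positive; keep [3.1875, 3.25]

[3.1875, 3.25]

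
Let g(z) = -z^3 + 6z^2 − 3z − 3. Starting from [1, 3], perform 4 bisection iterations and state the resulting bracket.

m = 2, g(m) = 7 (+); new bracket [1, 2]
m = 1.5, g(m) = 2.625 (+); new bracket [1, 1.5]
m = 1.25, g(m) = 0.671875 (+); new bracket [1, 1.25]
m = 1.125, g(m) = -0.2051 (−); new bracket [1.125, 1.25]

[1.125, 1.25]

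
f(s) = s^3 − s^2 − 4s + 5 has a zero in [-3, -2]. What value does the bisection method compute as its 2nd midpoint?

-2.25

midpoint -2.5: f = -6.875 < 0 → [-2.5, -2]
midpoint -2.25: f = -2.453125 < 0 → [-2.25, -2]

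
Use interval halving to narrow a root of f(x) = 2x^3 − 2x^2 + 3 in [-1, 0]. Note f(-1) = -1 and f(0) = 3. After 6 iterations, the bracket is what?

f(-0.5) = 2.25 > 0, so the root lies in [-1, -0.5]
f(-0.75) = 1.03125 > 0, so the root lies in [-1, -0.75]
f(-0.875) = 0.128906 > 0, so the root lies in [-1, -0.875]
f(-0.9375) = -0.4058 < 0, so the root lies in [-0.9375, -0.875]
f(-0.90625) = -0.1312 < 0, so the root lies in [-0.90625, -0.875]
f(-0.890625) = 0.0007 > 0, so the root lies in [-0.90625, -0.890625]

[-0.90625, -0.890625]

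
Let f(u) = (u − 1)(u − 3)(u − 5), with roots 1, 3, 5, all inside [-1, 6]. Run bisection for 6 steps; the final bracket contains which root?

u = 2.5 gives f = 1.875, positive; keep [-1, 2.5]
u = 0.75 gives f = -2.390625, negative; keep [0.75, 2.5]
u = 1.625 gives f = 2.900391, positive; keep [0.75, 1.625]
u = 1.1875 gives f = 1.2957, positive; keep [0.75, 1.1875]
u = 0.96875 gives f = -0.2559, negative; keep [0.96875, 1.1875]
u = 1.078125 gives f = 0.5889, positive; keep [0.96875, 1.078125]

1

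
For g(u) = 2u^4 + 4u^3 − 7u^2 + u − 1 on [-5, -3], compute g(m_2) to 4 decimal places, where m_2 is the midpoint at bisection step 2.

midpoint -4: g = 139 > 0 → [-4, -3]
midpoint -3.5: g = 38.375 > 0 → [-3.5, -3]

38.3750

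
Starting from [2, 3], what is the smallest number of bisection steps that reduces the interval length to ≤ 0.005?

8

Width after n steps is 1/2^n. Need 2^n ≥ 1/0.005 = 200.
2^7 = 128 < 200 ≤ 2^8 = 256, so n = 8.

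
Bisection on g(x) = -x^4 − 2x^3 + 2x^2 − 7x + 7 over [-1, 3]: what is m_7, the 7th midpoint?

0.90625

midpoint 1: g = -1 < 0 → [-1, 1]
midpoint 0: g = 7 > 0 → [0, 1]
midpoint 0.5: g = 3.6875 > 0 → [0.5, 1]
midpoint 0.75: g = 1.7148 > 0 → [0.75, 1]
midpoint 0.875: g = 0.4802 > 0 → [0.875, 1]
midpoint 0.9375: g = -0.2251 < 0 → [0.875, 0.9375]
midpoint 0.90625: g = 0.1357 > 0 → [0.90625, 0.9375]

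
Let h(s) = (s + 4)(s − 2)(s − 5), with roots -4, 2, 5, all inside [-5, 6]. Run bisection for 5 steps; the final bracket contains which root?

-4

midpoint 0.5: h = 30.375 > 0 → [-5, 0.5]
midpoint -2.25: h = 53.921875 > 0 → [-5, -2.25]
midpoint -3.625: h = 18.193359 > 0 → [-5, -3.625]
midpoint -4.3125: h = -18.3704 < 0 → [-4.3125, -3.625]
midpoint -3.96875: h = 1.6729 > 0 → [-4.3125, -3.96875]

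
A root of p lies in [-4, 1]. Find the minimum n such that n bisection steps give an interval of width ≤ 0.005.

Width after n steps is 5/2^n. Need 2^n ≥ 5/0.005 = 1000.
2^9 = 512 < 1000 ≤ 2^10 = 1024, so n = 10.

10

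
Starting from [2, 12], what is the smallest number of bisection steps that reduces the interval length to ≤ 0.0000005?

Width after n steps is 10/2^n. Need 2^n ≥ 10/0.0000005 = 20000000.
2^24 = 16777216 < 20000000 ≤ 2^25 = 33554432, so n = 25.

25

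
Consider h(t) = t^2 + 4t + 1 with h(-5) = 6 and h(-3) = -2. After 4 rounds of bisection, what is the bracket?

t = -4 gives h = 1, positive; keep [-4, -3]
t = -3.5 gives h = -0.75, negative; keep [-4, -3.5]
t = -3.75 gives h = 0.0625, positive; keep [-3.75, -3.5]
t = -3.625 gives h = -0.3594, negative; keep [-3.75, -3.625]

[-3.75, -3.625]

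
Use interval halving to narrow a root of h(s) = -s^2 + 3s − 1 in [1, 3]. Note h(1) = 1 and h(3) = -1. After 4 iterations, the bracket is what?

m = 2, h(m) = 1 (+); new bracket [2, 3]
m = 2.5, h(m) = 0.25 (+); new bracket [2.5, 3]
m = 2.75, h(m) = -0.3125 (−); new bracket [2.5, 2.75]
m = 2.625, h(m) = -0.0156 (−); new bracket [2.5, 2.625]

[2.5, 2.625]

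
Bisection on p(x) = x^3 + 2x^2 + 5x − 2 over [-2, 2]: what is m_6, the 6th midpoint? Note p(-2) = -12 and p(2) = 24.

p(0) = -2 < 0, so the root lies in [0, 2]
p(1) = 6 > 0, so the root lies in [0, 1]
p(0.5) = 1.125 > 0, so the root lies in [0, 0.5]
p(0.25) = -0.6094 < 0, so the root lies in [0.25, 0.5]
p(0.375) = 0.209 > 0, so the root lies in [0.25, 0.375]
p(0.3125) = -0.2117 < 0, so the root lies in [0.3125, 0.375]

0.3125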